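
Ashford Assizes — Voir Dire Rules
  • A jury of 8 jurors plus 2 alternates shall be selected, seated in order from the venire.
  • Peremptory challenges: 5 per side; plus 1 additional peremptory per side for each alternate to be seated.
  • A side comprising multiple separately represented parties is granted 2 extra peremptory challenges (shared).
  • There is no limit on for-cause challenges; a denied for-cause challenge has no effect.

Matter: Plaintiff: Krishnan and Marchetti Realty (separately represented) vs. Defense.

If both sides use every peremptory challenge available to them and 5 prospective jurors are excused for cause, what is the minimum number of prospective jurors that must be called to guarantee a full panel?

Seats to fill: 8 + 2 alternates = 10.
Peremptories — Plaintiff: 5 + 1×2 + 2 = 9; Defense: 5 + 1×2 = 7; total 16.
For-cause removals: 5.
Minimum venire: 10 + 16 + 5 = 31.

31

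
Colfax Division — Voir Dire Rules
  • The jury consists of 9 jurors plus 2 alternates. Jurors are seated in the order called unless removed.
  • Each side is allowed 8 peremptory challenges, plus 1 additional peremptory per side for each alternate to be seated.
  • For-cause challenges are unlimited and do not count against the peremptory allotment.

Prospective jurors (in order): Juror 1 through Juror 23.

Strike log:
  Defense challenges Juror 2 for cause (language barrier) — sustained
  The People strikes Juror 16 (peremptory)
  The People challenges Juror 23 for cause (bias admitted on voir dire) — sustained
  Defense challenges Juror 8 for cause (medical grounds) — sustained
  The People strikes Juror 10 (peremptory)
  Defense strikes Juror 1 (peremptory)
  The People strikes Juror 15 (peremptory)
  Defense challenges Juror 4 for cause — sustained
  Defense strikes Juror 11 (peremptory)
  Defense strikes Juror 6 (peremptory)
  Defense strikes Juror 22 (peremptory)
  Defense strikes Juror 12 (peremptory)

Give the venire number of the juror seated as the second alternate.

21

Removed: #1, #2, #4, #6, #8, #10, #11, #12, #15, #16, #22, #23.
Filling seats in venire order through position 11: #3, #5, #7, #9, #13, #14, #17, #18, #19, #20, #21.
So alternate 2 is #21.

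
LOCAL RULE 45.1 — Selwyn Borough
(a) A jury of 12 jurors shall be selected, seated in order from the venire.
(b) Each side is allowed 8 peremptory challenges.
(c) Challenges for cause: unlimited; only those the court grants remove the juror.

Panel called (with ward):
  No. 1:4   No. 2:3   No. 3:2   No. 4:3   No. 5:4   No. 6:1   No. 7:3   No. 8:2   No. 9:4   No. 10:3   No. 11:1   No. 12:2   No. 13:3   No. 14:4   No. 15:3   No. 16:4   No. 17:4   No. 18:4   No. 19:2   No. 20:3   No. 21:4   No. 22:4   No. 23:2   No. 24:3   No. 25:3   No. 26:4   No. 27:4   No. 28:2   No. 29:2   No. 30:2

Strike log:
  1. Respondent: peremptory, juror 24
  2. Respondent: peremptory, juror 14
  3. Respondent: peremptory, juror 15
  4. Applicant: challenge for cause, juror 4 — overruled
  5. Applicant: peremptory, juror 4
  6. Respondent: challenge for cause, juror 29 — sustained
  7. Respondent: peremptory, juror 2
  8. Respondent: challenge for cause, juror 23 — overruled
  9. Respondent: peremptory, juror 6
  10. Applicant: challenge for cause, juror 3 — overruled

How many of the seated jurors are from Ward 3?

Removed: #2, #4, #6, #14, #15, #24, #29.
Seated jurors 1–12: #1, #3, #5, #7, #8, #9, #10, #11, #12, #13, #16, #17.
Of those, in Ward 3: #7, #10, #13 → 3.

3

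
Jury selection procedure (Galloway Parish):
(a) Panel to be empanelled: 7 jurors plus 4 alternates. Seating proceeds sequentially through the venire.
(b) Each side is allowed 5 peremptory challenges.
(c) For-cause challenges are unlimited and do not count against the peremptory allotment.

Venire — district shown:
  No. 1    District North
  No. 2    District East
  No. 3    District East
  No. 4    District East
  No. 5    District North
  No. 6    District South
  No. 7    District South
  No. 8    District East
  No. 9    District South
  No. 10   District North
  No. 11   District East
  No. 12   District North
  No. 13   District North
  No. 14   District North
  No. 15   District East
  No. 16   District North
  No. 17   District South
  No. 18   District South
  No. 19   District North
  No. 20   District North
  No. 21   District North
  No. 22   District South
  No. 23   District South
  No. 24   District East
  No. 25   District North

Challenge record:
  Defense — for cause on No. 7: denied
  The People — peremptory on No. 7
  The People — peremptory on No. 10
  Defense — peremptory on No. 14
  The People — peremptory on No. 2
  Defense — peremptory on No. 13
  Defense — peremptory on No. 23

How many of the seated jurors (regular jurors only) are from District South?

2

Removed: #2, #7, #10, #13, #14, #23.
Seated jurors 1–7: #1, #3, #4, #5, #6, #8, #9 (alternates #11, #12, #15, #16 not counted).
Of those, in District South: #6, #9 → 2.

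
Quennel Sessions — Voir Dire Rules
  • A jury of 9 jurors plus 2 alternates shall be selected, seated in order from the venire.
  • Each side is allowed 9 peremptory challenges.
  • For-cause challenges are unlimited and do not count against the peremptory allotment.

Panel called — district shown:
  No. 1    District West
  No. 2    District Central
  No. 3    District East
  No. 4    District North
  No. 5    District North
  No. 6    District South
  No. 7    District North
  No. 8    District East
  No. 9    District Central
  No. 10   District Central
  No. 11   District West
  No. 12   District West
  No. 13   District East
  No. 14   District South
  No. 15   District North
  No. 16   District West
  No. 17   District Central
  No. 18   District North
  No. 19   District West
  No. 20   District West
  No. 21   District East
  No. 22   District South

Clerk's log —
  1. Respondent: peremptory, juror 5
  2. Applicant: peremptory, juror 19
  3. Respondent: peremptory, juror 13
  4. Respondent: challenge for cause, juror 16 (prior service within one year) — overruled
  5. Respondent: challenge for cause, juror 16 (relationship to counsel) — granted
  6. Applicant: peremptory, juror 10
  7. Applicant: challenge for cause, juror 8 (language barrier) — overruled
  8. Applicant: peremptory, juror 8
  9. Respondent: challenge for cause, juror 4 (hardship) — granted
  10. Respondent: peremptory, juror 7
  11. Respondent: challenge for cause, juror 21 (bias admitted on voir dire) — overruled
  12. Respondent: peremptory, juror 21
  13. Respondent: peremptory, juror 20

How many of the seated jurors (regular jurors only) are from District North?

1

Removed: #4, #5, #7, #8, #10, #13, #16, #19, #20, #21.
Seated jurors 1–9: #1, #2, #3, #6, #9, #11, #12, #14, #15 (alternates #17, #18 not counted).
Of those, in District North: #15 → 1.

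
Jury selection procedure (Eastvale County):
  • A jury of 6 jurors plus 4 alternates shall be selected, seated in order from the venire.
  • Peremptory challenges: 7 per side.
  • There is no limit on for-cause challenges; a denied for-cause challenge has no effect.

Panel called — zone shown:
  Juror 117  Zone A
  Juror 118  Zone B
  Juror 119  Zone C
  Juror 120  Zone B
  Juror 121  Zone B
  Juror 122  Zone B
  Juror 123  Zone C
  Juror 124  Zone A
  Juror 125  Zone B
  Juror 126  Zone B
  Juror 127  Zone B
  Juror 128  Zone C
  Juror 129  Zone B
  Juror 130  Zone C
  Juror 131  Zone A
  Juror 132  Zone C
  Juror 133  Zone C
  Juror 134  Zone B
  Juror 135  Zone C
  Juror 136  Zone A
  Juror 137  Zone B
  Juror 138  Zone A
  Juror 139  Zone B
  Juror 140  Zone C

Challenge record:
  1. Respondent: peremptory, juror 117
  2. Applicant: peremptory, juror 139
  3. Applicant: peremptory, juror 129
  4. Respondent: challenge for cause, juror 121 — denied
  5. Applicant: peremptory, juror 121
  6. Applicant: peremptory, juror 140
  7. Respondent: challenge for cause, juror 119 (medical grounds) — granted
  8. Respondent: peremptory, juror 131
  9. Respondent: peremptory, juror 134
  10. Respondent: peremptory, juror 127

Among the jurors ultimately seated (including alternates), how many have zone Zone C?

4

Removed: #117, #119, #121, #127, #129, #131, #134, #139, #140.
Seated (10 incl. alternates): #118, #120, #122, #123, #124, #125, #126, #128, #130, #132.
Of those, in Zone C: #123, #128, #130, #132 → 4.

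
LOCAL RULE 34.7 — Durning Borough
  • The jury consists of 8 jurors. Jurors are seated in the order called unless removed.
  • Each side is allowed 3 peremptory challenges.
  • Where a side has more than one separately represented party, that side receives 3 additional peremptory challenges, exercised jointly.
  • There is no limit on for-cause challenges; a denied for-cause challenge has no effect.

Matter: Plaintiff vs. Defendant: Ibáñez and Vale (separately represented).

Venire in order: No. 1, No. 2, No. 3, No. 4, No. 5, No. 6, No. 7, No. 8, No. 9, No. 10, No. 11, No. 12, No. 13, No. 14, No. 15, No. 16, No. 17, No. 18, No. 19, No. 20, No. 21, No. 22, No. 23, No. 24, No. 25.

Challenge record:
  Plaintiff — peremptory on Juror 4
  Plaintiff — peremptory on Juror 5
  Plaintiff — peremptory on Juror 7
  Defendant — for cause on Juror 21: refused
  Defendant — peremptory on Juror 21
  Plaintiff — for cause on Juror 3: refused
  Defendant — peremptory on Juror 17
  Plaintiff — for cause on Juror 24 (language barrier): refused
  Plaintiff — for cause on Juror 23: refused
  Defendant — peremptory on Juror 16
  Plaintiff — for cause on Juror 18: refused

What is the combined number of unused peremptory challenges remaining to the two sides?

3

Plaintiff allotment: 3. Defendant allotment: 3 base + 3 multi-party = 6.
Plaintiff peremptories used: #4, #5, #7 — 3 (for-cause on #3, #24, #23, #18 don't count).
Defendant peremptories used: #21, #17, #16 — 3 (the for-cause on #21 doesn't count).
Remaining: (3 − 3) + (6 − 3) = 3.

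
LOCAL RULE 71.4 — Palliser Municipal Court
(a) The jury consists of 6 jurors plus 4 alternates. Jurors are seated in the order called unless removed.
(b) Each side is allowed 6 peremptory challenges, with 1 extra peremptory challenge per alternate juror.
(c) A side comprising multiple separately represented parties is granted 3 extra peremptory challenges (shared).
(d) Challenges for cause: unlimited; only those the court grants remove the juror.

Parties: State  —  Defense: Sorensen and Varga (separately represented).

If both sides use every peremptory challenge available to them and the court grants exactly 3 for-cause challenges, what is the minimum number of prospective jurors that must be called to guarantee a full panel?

Seats to fill: 6 + 4 alternates = 10.
Peremptories — State: 6 + 1×4 = 10; Defense: 6 + 1×4 + 3 = 13; total 23.
For-cause removals: 3.
Minimum venire: 10 + 23 + 3 = 36.

36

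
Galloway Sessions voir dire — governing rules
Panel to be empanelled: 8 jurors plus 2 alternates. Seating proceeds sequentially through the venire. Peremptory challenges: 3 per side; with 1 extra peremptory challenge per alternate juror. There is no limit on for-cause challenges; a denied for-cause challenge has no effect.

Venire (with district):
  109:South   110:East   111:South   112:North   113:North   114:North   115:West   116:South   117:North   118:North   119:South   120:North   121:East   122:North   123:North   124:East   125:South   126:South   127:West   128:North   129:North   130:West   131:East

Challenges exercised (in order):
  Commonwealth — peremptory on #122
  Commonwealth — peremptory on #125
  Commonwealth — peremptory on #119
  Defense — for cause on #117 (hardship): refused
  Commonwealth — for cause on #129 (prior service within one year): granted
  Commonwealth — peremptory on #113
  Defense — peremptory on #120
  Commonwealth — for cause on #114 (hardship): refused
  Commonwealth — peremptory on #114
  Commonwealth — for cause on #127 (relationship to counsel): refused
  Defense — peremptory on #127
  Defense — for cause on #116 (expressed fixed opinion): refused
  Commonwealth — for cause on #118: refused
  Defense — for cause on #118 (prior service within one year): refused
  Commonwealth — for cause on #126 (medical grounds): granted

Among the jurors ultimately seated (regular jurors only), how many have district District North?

3

Removed: #113, #114, #119, #120, #122, #125, #126, #127, #129.
Seated jurors 1–8: #109, #110, #111, #112, #115, #116, #117, #118 (alternates #121, #123 not counted).
Of those, in District North: #112, #117, #118 → 3.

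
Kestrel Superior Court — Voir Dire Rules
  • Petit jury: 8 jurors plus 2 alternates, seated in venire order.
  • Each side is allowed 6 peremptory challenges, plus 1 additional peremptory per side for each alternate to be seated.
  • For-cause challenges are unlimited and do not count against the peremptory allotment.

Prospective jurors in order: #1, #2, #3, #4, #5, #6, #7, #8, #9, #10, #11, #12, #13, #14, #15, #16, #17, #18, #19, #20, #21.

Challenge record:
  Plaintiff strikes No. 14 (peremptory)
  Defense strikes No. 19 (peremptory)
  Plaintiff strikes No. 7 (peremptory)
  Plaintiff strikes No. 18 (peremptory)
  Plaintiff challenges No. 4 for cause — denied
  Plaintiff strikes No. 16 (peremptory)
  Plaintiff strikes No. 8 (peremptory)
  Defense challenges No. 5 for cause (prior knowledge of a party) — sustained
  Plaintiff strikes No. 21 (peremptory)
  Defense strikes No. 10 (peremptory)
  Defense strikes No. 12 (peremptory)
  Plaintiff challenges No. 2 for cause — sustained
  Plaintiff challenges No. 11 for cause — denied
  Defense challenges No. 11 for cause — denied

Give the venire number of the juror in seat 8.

15

Removed: #2, #5, #7, #8, #10, #12, #14, #16, #18, #19, #21. (#4, #11 stay — for-cause denied.)
Seating in order: seats 1–8 → #1, #3, #4, #6, #9, #11, #13, #15; alternates → #17, #20.
So seat 8 is #15.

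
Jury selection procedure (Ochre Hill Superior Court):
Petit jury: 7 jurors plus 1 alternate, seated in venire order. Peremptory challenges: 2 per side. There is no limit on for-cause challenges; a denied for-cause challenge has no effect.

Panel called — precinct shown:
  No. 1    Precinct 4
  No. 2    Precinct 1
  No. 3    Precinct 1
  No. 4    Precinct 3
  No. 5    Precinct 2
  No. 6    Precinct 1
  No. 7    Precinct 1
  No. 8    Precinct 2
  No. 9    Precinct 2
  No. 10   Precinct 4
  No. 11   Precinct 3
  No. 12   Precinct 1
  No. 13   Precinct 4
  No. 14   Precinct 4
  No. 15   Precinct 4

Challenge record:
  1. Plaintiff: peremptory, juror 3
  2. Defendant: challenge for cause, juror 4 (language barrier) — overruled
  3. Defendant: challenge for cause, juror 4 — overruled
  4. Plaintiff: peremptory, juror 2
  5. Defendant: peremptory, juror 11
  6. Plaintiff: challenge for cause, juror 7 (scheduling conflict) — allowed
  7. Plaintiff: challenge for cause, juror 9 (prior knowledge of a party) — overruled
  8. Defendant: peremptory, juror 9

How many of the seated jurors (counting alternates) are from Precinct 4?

3

Removed: #2, #3, #7, #9, #11.
Seated (8 incl. alternates): #1, #4, #5, #6, #8, #10, #12, #13.
Of those, in Precinct 4: #1, #10, #13 → 3.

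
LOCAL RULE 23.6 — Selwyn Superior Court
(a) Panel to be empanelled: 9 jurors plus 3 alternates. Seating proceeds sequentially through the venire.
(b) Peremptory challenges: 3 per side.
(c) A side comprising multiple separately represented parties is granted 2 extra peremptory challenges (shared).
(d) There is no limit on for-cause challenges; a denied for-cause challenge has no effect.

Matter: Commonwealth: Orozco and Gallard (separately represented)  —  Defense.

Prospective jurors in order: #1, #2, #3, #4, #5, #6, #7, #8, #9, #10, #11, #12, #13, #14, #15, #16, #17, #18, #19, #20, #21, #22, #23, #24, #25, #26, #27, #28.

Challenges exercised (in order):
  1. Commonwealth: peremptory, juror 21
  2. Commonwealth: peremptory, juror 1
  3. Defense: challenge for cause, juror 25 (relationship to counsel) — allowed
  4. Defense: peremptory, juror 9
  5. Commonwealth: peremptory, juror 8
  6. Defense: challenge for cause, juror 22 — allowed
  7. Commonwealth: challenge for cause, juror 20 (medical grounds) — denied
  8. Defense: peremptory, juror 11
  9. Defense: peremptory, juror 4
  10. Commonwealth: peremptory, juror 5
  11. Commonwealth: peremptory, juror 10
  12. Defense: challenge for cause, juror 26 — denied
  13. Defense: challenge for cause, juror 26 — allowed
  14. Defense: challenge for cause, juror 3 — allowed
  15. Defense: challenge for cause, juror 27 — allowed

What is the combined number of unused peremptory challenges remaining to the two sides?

0

Commonwealth allotment: 3 base + 2 multi-party = 5. Defense allotment: 3.
Commonwealth peremptories used: #21, #1, #8, #5, #10 — 5 (the for-cause on #20 doesn't count).
Defense peremptories used: #9, #11, #4 — 3 (for-cause on #25, #22, #26, #26, #3, #27 don't count).
Remaining: (5 − 5) + (3 − 3) = 0.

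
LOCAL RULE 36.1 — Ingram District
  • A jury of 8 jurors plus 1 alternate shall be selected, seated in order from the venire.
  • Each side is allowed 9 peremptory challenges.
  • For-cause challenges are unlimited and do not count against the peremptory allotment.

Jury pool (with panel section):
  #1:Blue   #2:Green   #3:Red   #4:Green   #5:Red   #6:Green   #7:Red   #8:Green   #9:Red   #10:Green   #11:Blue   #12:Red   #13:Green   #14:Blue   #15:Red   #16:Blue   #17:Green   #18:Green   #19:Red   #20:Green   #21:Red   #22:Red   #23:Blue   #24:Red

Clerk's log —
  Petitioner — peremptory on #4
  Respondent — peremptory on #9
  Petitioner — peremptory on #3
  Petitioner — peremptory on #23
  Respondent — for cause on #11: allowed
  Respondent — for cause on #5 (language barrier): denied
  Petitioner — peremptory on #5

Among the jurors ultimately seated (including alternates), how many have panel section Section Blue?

Removed: #3, #4, #5, #9, #11, #23.
Seated (9 incl. alternates): #1, #2, #6, #7, #8, #10, #12, #13, #14.
Of those, in Section Blue: #1, #14 → 2.

2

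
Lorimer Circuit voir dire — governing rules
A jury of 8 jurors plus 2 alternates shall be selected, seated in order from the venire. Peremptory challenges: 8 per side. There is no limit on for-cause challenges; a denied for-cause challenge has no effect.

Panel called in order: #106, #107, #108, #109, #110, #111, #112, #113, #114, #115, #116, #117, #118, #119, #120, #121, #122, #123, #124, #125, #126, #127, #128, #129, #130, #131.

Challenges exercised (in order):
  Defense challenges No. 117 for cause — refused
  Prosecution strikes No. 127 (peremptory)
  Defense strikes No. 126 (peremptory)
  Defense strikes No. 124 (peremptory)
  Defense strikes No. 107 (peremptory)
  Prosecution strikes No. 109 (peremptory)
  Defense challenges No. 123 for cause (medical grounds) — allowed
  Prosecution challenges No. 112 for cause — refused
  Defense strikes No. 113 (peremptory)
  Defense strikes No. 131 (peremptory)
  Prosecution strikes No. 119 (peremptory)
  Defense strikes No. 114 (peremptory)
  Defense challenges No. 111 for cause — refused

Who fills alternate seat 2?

120

Removed: #107, #109, #113, #114, #119, #123, #124, #126, #127, #131. (#111, #112, #117 stay — for-cause denied.)
Seating in order: seats 1–8 → #106, #108, #110, #111, #112, #115, #116, #117; alternates → #118, #120.
So alternate 2 is #120.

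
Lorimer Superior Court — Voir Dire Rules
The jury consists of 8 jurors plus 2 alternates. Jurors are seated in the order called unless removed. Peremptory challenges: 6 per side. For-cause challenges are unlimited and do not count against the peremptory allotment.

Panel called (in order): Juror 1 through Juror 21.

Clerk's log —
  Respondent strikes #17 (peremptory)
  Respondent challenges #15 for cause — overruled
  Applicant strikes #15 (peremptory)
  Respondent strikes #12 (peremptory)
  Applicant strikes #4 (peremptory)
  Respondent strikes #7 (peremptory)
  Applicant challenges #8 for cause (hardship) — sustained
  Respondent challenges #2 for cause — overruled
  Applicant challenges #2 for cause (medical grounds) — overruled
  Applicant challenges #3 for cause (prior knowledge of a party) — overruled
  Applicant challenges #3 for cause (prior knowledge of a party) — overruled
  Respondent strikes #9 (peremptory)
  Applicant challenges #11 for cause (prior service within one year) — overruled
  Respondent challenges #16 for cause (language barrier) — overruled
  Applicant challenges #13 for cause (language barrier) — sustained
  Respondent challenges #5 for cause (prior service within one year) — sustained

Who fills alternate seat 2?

Removed: #4, #5, #7, #8, #9, #12, #13, #15, #17. (#2, #3, #11, #16 stay — for-cause denied.)
Seating in order: seats 1–8 → #1, #2, #3, #6, #10, #11, #14, #16; alternates → #18, #19.
So alternate 2 is #19.

19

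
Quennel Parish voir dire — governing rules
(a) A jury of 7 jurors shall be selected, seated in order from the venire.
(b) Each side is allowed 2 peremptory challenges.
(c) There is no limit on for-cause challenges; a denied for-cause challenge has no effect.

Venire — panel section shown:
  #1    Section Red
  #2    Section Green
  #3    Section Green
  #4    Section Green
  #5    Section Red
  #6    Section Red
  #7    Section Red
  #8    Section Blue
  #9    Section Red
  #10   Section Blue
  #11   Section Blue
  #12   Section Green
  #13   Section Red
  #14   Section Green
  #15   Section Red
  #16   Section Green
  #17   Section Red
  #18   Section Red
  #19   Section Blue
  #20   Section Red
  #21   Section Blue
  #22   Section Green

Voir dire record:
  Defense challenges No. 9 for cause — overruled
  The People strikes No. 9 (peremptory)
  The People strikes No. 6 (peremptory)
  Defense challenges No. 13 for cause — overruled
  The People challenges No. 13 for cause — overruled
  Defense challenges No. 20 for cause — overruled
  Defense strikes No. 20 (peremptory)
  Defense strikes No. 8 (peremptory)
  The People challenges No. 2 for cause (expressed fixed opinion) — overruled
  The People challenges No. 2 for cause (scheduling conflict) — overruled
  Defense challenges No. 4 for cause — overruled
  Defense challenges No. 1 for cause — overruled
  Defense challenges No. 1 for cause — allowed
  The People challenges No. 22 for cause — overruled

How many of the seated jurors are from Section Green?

Removed: #1, #6, #8, #9, #20.
Seated jurors 1–7: #2, #3, #4, #5, #7, #10, #11.
Of those, in Section Green: #2, #3, #4 → 3.

3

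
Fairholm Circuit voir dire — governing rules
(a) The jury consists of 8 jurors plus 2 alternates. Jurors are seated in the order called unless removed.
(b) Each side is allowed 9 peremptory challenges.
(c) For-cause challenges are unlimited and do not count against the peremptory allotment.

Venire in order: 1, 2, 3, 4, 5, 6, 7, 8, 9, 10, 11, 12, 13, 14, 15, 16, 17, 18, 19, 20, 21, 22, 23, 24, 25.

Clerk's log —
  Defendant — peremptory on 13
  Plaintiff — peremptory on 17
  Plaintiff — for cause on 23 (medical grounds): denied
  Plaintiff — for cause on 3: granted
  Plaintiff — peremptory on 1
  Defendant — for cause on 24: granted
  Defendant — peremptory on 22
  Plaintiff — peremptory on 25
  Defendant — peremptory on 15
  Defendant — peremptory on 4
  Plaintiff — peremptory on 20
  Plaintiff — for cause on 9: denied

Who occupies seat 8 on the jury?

11

Removed: #1, #3, #4, #13, #15, #17, #20, #22, #24, #25. (#9, #23 stay — for-cause denied.)
Seating in order: seats 1–8 → #2, #5, #6, #7, #8, #9, #10, #11; alternates → #12, #14.
So seat 8 is #11.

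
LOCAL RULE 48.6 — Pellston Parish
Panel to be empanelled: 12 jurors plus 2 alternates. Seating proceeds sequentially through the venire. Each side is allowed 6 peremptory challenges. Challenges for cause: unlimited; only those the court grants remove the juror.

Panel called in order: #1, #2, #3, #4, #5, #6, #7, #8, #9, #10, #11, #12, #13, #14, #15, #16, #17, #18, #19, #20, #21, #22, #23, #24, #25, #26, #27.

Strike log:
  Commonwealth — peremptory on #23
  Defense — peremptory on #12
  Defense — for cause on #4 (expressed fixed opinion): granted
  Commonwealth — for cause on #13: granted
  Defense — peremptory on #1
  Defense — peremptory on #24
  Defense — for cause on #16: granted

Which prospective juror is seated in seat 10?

14

Removed: #1, #4, #12, #13, #16, #23, #24.
Seating in order: seats 1–12 → #2, #3, #5, #6, #7, #8, #9, #10, #11, #14, #15, #17; alternates → #18, #19.
So seat 10 is #14.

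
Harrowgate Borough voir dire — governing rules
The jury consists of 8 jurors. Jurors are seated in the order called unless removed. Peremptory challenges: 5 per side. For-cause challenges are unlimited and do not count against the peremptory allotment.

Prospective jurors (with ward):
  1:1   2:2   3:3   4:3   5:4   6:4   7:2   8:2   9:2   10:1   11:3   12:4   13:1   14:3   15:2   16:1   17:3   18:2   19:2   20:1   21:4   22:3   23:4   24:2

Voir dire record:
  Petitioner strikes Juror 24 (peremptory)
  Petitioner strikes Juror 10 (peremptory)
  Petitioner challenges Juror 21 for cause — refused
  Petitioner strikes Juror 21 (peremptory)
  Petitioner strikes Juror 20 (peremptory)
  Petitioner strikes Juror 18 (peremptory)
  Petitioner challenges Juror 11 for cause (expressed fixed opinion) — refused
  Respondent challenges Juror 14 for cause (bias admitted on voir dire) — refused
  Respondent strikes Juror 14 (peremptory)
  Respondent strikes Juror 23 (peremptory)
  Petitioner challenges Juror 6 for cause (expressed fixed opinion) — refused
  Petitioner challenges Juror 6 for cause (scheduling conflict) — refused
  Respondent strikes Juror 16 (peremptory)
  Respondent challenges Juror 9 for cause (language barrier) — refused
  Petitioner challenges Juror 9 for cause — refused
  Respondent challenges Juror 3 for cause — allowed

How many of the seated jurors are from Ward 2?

4

Removed: #3, #10, #14, #16, #18, #20, #21, #23, #24.
Seated jurors 1–8: #1, #2, #4, #5, #6, #7, #8, #9.
Of those, in Ward 2: #2, #7, #8, #9 → 4.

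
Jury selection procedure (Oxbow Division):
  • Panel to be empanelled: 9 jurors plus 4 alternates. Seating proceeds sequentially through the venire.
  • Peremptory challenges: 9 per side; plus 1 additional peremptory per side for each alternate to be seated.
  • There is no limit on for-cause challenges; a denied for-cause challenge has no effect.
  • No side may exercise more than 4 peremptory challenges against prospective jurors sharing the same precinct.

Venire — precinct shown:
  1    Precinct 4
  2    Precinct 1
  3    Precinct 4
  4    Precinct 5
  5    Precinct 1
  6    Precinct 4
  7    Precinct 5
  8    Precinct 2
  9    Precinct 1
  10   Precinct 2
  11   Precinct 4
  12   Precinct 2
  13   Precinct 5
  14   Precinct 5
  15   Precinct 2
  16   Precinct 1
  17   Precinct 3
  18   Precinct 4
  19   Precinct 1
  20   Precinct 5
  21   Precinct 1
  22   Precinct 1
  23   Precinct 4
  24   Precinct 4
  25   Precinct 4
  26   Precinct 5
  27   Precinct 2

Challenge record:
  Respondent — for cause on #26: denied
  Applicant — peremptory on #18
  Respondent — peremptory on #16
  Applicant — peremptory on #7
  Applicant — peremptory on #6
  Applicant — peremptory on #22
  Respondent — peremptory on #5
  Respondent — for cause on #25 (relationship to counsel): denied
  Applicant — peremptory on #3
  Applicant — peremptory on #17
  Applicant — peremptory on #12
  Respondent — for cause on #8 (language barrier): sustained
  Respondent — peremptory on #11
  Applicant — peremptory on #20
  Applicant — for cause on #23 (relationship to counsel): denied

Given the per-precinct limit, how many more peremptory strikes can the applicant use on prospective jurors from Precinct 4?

1

Applicant peremptories so far: #18, #7, #6, #22, #3, #17, #12, #20 — 8 of 13 used, 5 left overall.
Against Precinct 4: #18, #6, #3 — 3 used; per-precinct cap 4 leaves 1.
Binding limit: min(5, 1) = 1.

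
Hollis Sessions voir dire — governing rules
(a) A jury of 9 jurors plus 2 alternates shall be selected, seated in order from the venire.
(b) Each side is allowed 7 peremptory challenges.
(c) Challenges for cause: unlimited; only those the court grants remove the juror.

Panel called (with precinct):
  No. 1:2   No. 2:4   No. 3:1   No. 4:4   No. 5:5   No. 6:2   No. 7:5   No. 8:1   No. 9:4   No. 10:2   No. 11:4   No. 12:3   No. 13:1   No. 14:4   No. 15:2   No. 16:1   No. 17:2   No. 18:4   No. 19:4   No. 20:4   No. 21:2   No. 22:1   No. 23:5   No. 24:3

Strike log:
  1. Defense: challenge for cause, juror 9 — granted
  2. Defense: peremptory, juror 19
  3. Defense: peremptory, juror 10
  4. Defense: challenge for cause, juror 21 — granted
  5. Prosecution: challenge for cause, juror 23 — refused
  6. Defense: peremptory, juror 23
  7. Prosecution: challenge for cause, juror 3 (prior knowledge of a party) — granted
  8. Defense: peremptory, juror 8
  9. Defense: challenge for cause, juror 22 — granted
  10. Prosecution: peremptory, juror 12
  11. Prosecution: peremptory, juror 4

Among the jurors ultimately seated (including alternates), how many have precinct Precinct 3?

Removed: #3, #4, #8, #9, #10, #12, #19, #21, #22, #23.
Seated (11 incl. alternates): #1, #2, #5, #6, #7, #11, #13, #14, #15, #16, #17.
None of those are in Precinct 3 → 0.

0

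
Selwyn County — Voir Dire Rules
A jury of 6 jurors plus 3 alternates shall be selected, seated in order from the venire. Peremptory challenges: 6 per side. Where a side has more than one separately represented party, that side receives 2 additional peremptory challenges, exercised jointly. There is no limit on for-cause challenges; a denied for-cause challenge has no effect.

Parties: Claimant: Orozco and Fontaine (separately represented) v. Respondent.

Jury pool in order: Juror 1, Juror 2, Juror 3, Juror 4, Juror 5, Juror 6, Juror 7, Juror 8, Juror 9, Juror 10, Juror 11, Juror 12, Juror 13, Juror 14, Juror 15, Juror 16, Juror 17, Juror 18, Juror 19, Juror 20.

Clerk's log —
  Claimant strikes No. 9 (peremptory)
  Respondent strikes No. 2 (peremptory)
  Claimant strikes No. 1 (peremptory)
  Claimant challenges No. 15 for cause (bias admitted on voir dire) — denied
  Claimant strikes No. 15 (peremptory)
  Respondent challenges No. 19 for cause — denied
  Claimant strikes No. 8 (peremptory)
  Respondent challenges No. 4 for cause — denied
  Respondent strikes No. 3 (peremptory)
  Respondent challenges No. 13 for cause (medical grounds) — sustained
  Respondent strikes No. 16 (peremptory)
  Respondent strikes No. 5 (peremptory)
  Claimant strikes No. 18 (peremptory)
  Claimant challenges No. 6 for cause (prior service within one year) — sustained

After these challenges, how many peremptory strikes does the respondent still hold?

2

Respondent allotment: 6.
Respondent peremptories used: #2, #3, #16, #5 — 4 (for-cause on #19, #4, #13 don't count).
Remaining: 6 − 4 = 2.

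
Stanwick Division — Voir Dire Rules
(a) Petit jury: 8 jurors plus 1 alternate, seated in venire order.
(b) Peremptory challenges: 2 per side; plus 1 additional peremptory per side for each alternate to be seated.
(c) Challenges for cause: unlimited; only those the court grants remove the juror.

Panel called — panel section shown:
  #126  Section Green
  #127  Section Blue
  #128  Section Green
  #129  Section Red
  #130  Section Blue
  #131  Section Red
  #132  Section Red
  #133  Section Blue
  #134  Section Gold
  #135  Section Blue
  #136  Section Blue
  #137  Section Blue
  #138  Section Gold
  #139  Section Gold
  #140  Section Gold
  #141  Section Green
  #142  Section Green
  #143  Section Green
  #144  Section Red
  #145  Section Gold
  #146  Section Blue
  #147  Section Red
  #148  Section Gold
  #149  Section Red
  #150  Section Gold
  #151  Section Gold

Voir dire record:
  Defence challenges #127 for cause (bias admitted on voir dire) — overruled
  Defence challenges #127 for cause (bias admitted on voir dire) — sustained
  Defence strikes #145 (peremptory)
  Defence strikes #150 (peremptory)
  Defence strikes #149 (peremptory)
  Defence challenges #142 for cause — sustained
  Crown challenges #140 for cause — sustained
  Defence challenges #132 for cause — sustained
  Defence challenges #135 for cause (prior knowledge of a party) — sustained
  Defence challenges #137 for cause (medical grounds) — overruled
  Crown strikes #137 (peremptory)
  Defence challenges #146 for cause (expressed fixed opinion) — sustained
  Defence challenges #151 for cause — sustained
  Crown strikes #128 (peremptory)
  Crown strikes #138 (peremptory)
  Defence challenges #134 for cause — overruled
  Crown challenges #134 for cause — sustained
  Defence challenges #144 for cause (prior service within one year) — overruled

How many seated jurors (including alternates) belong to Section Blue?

3

Removed: #127, #128, #132, #134, #135, #137, #138, #140, #142, #145, #146, #149, #150, #151.
Seated (9 incl. alternates): #126, #129, #130, #131, #133, #136, #139, #141, #143.
Of those, in Section Blue: #130, #133, #136 → 3.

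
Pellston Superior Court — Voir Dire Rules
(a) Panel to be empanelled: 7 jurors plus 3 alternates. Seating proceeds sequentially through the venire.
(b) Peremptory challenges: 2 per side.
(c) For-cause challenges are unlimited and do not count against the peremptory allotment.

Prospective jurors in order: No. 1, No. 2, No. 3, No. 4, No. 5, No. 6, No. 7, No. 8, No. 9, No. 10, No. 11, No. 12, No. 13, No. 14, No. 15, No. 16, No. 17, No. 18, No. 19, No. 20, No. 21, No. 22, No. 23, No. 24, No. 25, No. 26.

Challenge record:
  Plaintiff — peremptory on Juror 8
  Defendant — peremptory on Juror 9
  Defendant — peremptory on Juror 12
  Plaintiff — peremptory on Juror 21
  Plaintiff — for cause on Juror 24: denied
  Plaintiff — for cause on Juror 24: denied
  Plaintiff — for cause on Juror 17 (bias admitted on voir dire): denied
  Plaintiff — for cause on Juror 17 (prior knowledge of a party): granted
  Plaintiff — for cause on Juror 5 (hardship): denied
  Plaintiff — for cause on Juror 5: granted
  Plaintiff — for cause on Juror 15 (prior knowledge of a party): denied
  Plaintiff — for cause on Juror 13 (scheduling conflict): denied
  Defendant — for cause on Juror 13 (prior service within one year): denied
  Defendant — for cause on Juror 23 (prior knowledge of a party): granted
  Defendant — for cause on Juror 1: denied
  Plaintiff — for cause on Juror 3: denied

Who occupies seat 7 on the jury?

Removed: #5, #8, #9, #12, #17, #21, #23. (#1, #3, #13, #15, #24 stay — for-cause denied.)
Filling seats in venire order through position 7: #1, #2, #3, #4, #6, #7, #10.
So seat 7 is #10.

10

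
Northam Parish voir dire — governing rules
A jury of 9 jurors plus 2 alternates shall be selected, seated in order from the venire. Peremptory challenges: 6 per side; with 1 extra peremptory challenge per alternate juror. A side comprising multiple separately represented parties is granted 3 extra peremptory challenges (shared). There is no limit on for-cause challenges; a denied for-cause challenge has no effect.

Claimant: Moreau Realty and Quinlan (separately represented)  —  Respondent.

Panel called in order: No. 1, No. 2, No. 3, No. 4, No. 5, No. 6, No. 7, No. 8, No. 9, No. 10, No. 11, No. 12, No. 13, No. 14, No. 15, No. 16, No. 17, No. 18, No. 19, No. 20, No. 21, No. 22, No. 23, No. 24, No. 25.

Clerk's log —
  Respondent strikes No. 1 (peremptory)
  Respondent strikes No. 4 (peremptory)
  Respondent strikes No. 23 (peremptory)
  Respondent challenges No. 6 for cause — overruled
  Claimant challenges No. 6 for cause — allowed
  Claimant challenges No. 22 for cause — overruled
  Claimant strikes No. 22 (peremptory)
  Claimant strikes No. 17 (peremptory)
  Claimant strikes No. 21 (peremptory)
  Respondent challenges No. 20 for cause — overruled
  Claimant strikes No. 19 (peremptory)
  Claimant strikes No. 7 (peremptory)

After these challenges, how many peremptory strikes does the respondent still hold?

Respondent allotment: 6 base + 1 × 2 alternates = 8.
Respondent peremptories used: #1, #4, #23 — 3 (for-cause on #6, #20 don't count).
Remaining: 8 − 3 = 5.

5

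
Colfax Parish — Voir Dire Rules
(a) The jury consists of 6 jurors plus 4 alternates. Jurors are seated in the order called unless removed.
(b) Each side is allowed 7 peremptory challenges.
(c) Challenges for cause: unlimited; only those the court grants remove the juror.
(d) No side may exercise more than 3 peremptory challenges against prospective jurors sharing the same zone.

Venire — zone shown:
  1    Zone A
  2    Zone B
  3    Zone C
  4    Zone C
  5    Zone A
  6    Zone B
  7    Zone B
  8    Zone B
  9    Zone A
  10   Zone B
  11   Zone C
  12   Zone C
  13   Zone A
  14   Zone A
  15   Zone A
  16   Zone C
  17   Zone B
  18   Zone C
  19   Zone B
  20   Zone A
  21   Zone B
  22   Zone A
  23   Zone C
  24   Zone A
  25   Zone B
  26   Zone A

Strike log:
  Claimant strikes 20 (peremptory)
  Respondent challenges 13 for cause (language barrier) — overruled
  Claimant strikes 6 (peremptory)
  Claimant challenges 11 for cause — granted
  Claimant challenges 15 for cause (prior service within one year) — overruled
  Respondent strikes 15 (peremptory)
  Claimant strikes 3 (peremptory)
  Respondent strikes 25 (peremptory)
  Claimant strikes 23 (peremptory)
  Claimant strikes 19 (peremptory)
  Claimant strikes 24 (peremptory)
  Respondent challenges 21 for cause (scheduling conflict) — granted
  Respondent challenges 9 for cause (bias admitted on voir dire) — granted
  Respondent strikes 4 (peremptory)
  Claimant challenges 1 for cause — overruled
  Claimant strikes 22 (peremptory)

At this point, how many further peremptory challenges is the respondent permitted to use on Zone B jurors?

2

Respondent peremptories so far: #15, #25, #4 — 3 of 7 used, 4 left overall.
Against Zone B: #25 — 1 used; per-zone cap 3 leaves 2.
Binding limit: min(4, 2) = 2.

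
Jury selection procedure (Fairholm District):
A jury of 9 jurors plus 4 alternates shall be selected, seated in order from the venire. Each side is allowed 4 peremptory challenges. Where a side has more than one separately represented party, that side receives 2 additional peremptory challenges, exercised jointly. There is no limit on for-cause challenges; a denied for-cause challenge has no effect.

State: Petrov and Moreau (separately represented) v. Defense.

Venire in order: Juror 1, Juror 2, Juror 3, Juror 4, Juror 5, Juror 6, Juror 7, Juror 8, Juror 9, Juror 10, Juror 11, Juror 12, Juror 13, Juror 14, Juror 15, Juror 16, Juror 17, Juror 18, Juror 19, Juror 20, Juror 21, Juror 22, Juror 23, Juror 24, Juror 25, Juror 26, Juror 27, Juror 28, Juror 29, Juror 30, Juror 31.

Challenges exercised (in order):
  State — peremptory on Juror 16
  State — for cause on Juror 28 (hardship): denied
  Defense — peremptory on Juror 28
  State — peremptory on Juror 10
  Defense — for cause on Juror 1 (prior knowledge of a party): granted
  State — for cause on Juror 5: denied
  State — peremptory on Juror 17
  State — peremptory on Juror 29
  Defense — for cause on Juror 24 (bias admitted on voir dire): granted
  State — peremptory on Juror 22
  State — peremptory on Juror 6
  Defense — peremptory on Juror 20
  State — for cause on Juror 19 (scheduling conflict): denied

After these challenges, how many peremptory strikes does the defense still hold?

2

Defense allotment: 4.
Defense peremptories used: #28, #20 — 2 (for-cause on #1, #24 don't count).
Remaining: 4 − 2 = 2.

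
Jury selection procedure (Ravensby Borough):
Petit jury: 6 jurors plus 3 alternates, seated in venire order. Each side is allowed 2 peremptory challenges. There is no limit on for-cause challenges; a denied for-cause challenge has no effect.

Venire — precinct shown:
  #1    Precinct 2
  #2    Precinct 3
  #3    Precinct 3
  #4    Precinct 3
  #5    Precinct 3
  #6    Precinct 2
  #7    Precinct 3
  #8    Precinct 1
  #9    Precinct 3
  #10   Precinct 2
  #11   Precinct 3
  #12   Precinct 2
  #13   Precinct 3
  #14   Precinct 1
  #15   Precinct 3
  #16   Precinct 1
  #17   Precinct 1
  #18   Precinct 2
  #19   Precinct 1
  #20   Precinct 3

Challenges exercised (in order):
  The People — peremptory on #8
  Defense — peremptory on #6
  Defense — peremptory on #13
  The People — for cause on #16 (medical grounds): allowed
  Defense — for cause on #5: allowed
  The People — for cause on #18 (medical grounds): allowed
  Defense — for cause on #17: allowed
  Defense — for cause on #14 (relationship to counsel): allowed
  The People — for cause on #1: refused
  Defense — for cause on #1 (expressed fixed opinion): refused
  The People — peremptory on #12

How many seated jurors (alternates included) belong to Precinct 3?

Removed: #5, #6, #8, #12, #13, #14, #16, #17, #18.
Seated (9 incl. alternates): #1, #2, #3, #4, #7, #9, #10, #11, #15.
Of those, in Precinct 3: #2, #3, #4, #7, #9, #11, #15 → 7.

7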